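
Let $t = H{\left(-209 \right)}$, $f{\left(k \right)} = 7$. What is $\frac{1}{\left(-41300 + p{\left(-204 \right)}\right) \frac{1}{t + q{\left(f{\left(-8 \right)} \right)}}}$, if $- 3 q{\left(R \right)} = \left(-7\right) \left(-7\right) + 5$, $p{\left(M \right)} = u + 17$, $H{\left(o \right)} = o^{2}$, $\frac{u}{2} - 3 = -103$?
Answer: $- \frac{43663}{41483} \approx -1.0526$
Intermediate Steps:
$u = -200$ ($u = 6 + 2 \left(-103\right) = 6 - 206 = -200$)
$p{\left(M \right)} = -183$ ($p{\left(M \right)} = -200 + 17 = -183$)
$q{\left(R \right)} = -18$ ($q{\left(R \right)} = - \frac{\left(-7\right) \left(-7\right) + 5}{3} = - \frac{49 + 5}{3} = \left(- \frac{1}{3}\right) 54 = -18$)
$t = 43681$ ($t = \left(-209\right)^{2} = 43681$)
$\frac{1}{\left(-41300 + p{\left(-204 \right)}\right) \frac{1}{t + q{\left(f{\left(-8 \right)} \right)}}} = \frac{1}{\left(-41300 - 183\right) \frac{1}{43681 - 18}} = \frac{1}{\left(-41483\right) \frac{1}{43663}} = \frac{1}{- \frac{41483}{43663}} = - \frac{43663}{41483}$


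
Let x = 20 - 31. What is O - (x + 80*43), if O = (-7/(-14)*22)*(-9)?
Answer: -3528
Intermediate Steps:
x = -11
O = -99 (O = (-7*(-1/14)*22)*(-9) = ((1/2)*22)*(-9) = 11*(-9) = -99)
O - (x + 80*43) = -99 - (-11 + 80*43) = -99 - (-11 + 3440) = -99 - 1*3429 = -99 - 3429 = -3528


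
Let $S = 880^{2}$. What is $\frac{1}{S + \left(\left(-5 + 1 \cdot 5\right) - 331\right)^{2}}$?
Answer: $\frac{1}{883961} \approx 1.1313 \cdot 10^{-6}$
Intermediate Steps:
$S = 774400$
$\frac{1}{S + \left(\left(-5 + 1 \cdot 5\right) - 331\right)^{2}} = \frac{1}{774400 + \left(\left(-5 + 1 \cdot 5\right) - 331\right)^{2}} = \frac{1}{774400 + \left(\left(-5 + 5\right) - 331\right)^{2}} = \frac{1}{774400 + \left(0 - 331\right)^{2}} = \frac{1}{774400 + \left(-331\right)^{2}} = \frac{1}{774400 + 109561} = \frac{1}{883961}$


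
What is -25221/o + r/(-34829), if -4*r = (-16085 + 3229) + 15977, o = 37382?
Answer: -1698509807/2603955356 ≈ -0.65228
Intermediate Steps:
r = -3121/4 (r = -((-16085 + 3229) + 15977)/4 = -(-12856 + 15977)/4 = -1/4*3121 = -3121/4 ≈ -780.25)
-25221/o + r/(-34829) = -25221/37382 - 3121/4/(-34829) = -25221*1/37382 - 3121/4*(-1/34829) = -25221/37382 + 3121/139316 = -1698509807/2603955356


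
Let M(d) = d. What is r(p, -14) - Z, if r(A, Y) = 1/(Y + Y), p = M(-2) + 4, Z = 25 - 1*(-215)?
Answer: -6721/28 ≈ -240.04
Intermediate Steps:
Z = 240 (Z = 25 + 215 = 240)
p = 2 (p = -2 + 4 = 2)
r(A, Y) = 1/(2*Y)
r(p, -14) - Z = (½)/(-14) - 1*240 = (½)*(-1/14) - 240 = -1/28 - 240 = -6721/28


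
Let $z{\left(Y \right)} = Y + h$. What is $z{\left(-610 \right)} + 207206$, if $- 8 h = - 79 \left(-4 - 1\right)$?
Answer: $\frac{1652373}{8} \approx 2.0655 \cdot 10^{5}$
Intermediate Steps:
$h = - \frac{395}{8}$ ($h = - \frac{\left(-79\right) \left(-4 - 1\right)}{8} = - \frac{\left(-79\right) \left(-5\right)}{8} = \left(- \frac{1}{8}\right) 395 = - \frac{395}{8} \approx -49.375$)
$z{\left(Y \right)} = - \frac{395}{8} + Y$ ($z{\left(Y \right)} = Y - \frac{395}{8} = - \frac{395}{8} + Y$)
$z{\left(-610 \right)} + 207206 = \left(- \frac{395}{8} - 610\right) + 207206 = - \frac{5275}{8} + 207206 = \frac{1652373}{8}$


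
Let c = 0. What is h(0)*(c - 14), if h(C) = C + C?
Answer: 0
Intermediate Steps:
h(C) = 2*C
h(0)*(c - 14) = (2*0)*(0 - 14) = 0*(-14) = 0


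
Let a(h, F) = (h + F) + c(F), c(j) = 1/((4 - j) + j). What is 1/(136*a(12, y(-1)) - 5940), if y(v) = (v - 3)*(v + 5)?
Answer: -1/6450 ≈ -0.00015504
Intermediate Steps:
c(j) = ¼ (c(j) = 1/4 = ¼)
y(v) = (-3 + v)*(5 + v)
a(h, F) = ¼ + F + h (a(h, F) = (h + F) + ¼ = (F + h) + ¼ = ¼ + F + h)
1/(136*a(12, y(-1)) - 5940) = 1/(136*(¼ + (-15 + (-1)² + 2*(-1)) + 12) - 5940) = 1/(136*(¼ + (-15 + 1 - 2) + 12) - 5940) = 1/(136*(¼ - 16 + 12) - 5940) = 1/(136*(-15/4) - 5940) = 1/(-510 - 5940) = 1/(-6450) = -1/6450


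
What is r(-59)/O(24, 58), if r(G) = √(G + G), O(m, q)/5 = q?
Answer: I*√118/290 ≈ 0.037458*I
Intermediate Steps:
O(m, q) = 5*q
r(G) = √2*√G (r(G) = √(2*G) = √2*√G)
r(-59)/O(24, 58) = (√2*√(-59))/((5*58)) = (√2*(I*√59))/290 = (I*√118)*(1/290) = I*√118/290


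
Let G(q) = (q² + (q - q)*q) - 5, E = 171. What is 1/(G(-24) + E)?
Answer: 1/742 ≈ 0.0013477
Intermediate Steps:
G(q) = -5 + q² (G(q) = (q² + 0*q) - 5 = (q² + 0) - 5 = q² - 5 = -5 + q²)
1/(G(-24) + E) = 1/((-5 + (-24)²) + 171) = 1/((-5 + 576) + 171) = 1/(571 + 171) = 1/742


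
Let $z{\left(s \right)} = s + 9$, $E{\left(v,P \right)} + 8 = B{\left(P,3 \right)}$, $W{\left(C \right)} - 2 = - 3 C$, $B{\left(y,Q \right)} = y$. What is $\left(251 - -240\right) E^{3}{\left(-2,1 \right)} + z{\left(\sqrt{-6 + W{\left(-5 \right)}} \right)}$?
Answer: $-168404 + \sqrt{11} \approx -1.684 \cdot 10^{5}$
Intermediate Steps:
$W{\left(C \right)} = 2 - 3 C$
$E{\left(v,P \right)} = -8 + P$
$z{\left(s \right)} = 9 + s$
$\left(251 - -240\right) E^{3}{\left(-2,1 \right)} + z{\left(\sqrt{-6 + W{\left(-5 \right)}} \right)} = \left(251 - -240\right) \left(-8 + 1\right)^{3} + \left(9 + \sqrt{-6 + \left(2 - -15\right)}\right) = \left(251 + 240\right) \left(-7\right)^{3} + \left(9 + \sqrt{-6 + \left(2 + 15\right)}\right) = 491 \left(-343\right) + \left(9 + \sqrt{-6 + 17}\right) = -168413 + \left(9 + \sqrt{11}\right) = -168404 + \sqrt{11}$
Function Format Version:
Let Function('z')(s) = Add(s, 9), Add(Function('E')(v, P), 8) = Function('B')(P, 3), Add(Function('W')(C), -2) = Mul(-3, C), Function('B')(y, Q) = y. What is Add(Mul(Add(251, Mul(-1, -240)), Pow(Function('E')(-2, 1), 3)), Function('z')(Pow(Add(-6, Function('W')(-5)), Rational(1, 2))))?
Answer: Add(-168404, Pow(11, Rational(1, 2))) ≈ -1.6840e+5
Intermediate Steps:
Function('W')(C) = Add(2, Mul(-3, C))
Function('E')(v, P) = Add(-8, P)
Function('z')(s) = Add(9, s)
Add(Mul(Add(251, Mul(-1, -240)), Pow(Function('E')(-2, 1), 3)), Function('z')(Pow(Add(-6, Function('W')(-5)), Rational(1, 2)))) = Add(Mul(Add(251, Mul(-1, -240)), Pow(Add(-8, 1), 3)), Add(9, Pow(Add(-6, Add(2, Mul(-3, -5))), Rational(1, 2)))) = Add(Mul(Add(251, 240), Pow(-7, 3)), Add(9, Pow(Add(-6, Add(2, 15)), Rational(1, 2)))) = Add(Mul(491, -343), Add(9, Pow(Add(-6, 17), Rational(1, 2)))) = Add(-168413, Add(9, Pow(11, Rational(1, 2)))) = Add(-168404, Pow(11, Rational(1, 2)))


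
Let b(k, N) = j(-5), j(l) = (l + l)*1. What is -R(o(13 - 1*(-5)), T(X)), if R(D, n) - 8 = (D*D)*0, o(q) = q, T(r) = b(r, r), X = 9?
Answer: -8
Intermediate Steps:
j(l) = 2*l (j(l) = (2*l)*1 = 2*l)
b(k, N) = -10 (b(k, N) = 2*(-5) = -10)
T(r) = -10
R(D, n) = 8 (R(D, n) = 8 + (D*D)*0 = 8 + D²*0 = 8 + 0 = 8)
-R(o(13 - 1*(-5)), T(X)) = -1*8 = -8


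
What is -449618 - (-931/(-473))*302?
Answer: -212950476/473 ≈ -4.5021e+5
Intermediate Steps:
-449618 - (-931/(-473))*302 = -449618 - (-931*(-1/473))*302 = -449618 - 931*302/473 = -449618 - 1*281162/473 = -449618 - 281162/473 = -212950476/473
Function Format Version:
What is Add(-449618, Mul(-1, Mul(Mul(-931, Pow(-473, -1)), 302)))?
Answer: Rational(-212950476, 473) ≈ -4.5021e+5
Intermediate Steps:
Add(-449618, Mul(-1, Mul(Mul(-931, Pow(-473, -1)), 302))) = Add(-449618, Mul(-1, Mul(Mul(-931, Rational(-1, 473)), 302))) = Add(-449618, Mul(-1, Mul(Rational(931, 473), 302))) = Add(-449618, Mul(-1, Rational(281162, 473))) = Add(-449618, Rational(-281162, 473)) = Rational(-212950476, 473)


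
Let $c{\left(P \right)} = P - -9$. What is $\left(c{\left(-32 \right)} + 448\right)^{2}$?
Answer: $180625$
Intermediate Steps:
$c{\left(P \right)} = 9 + P$ ($c{\left(P \right)} = P + 9 = 9 + P$)
$\left(c{\left(-32 \right)} + 448\right)^{2} = \left(\left(9 - 32\right) + 448\right)^{2} = \left(-23 + 448\right)^{2} = 425^{2} = 180625$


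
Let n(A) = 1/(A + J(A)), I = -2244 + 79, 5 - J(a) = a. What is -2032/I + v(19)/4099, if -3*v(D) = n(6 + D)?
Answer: 24987071/26623005 ≈ 0.93855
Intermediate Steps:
J(a) = 5 - a
I = -2165
n(A) = ⅕ (n(A) = 1/(A + (5 - A)) = 1/5 = ⅕)
v(D) = -1/15 (v(D) = -⅓*⅕ = -1/15)
-2032/I + v(19)/4099 = -2032/(-2165) - 1/15/4099 = -2032*(-1/2165) - 1/15*1/4099 = 2032/2165 - 1/61485 = 24987071/26623005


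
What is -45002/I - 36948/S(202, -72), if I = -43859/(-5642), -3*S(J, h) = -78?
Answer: -4110967858/570167 ≈ -7210.1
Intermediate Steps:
S(J, h) = 26 (S(J, h) = -1/3*(-78) = 26)
I = 43859/5642 (I = -43859*(-1/5642) = 43859/5642 ≈ 7.7737)
-45002/I - 36948/S(202, -72) = -45002/43859/5642 - 36948/26 = -45002*5642/43859 - 36948*1/26 = -253901284/43859 - 18474/13 = -4110967858/570167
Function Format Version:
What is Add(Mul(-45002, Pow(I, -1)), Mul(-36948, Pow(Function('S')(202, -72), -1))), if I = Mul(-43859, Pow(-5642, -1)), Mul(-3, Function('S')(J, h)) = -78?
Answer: Rational(-4110967858, 570167) ≈ -7210.1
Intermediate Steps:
Function('S')(J, h) = 26 (Function('S')(J, h) = Mul(Rational(-1, 3), -78) = 26)
I = Rational(43859, 5642) (I = Mul(-43859, Rational(-1, 5642)) = Rational(43859, 5642) ≈ 7.7737)
Add(Mul(-45002, Pow(I, -1)), Mul(-36948, Pow(Function('S')(202, -72), -1))) = Add(Mul(-45002, Pow(Rational(43859, 5642), -1)), Mul(-36948, Pow(26, -1))) = Add(Mul(-45002, Rational(5642, 43859)), Mul(-36948, Rational(1, 26))) = Add(Rational(-253901284, 43859), Rational(-18474, 13)) = Rational(-4110967858, 570167)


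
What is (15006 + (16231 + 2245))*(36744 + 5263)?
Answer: 1406478374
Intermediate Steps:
(15006 + (16231 + 2245))*(36744 + 5263) = (15006 + 18476)*42007 = 33482*42007 = 1406478374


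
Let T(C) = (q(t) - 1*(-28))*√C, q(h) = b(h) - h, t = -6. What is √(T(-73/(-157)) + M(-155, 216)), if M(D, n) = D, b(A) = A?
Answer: √(-3820595 + 4396*√11461)/157 ≈ 11.658*I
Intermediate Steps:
q(h) = 0 (q(h) = h - h = 0)
T(C) = 28*√C (T(C) = (0 - 1*(-28))*√C = (0 + 28)*√C = 28*√C)
√(T(-73/(-157)) + M(-155, 216)) = √(28*√(-73/(-157)) - 155) = √(28*√(-73*(-1/157)) - 155) = √(28*√(73/157) - 155) = √(28*(√11461/157) - 155) = √(28*√11461/157 - 155) = √(-155 + 28*√11461/157)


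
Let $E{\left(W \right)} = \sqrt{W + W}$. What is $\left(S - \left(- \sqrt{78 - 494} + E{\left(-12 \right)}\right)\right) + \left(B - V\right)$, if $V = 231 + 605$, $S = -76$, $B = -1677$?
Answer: $-2589 - 2 i \sqrt{6} + 4 i \sqrt{26} \approx -2589.0 + 15.497 i$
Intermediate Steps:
$E{\left(W \right)} = \sqrt{2} \sqrt{W}$ ($E{\left(W \right)} = \sqrt{2 W} = \sqrt{2} \sqrt{W}$)
$V = 836$
$\left(S - \left(- \sqrt{78 - 494} + E{\left(-12 \right)}\right)\right) + \left(B - V\right) = \left(-76 - \left(- \sqrt{78 - 494} + \sqrt{2} \sqrt{-12}\right)\right) - 2513 = \left(-76 - \left(\sqrt{2} \cdot 2 i \sqrt{3} - 4 i \sqrt{26}\right)\right) - 2513 = \left(-76 + \left(4 i \sqrt{26} - 2 i \sqrt{6}\right)\right) - 2513 = \left(-76 + \left(- 2 i \sqrt{6} + 4 i \sqrt{26}\right)\right) - 2513 = \left(-76 - 2 i \sqrt{6} + 4 i \sqrt{26}\right) - 2513 = -2589 - 2 i \sqrt{6} + 4 i \sqrt{26}$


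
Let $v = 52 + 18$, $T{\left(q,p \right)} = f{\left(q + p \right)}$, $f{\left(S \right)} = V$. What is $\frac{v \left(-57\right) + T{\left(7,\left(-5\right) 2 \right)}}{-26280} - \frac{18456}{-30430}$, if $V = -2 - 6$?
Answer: $\frac{30334141}{39985020} \approx 0.75864$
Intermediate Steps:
$V = -8$ ($V = -2 - 6 = -8$)
$f{\left(S \right)} = -8$
$T{\left(q,p \right)} = -8$
$v = 70$
$\frac{v \left(-57\right) + T{\left(7,\left(-5\right) 2 \right)}}{-26280} - \frac{18456}{-30430} = \frac{70 \left(-57\right) - 8}{-26280} - \frac{18456}{-30430} = \left(-3990 - 8\right) \left(- \frac{1}{26280}\right) - - \frac{9228}{15215} = \left(-3998\right) \left(- \frac{1}{26280}\right) + \frac{9228}{15215} = \frac{1999}{13140} + \frac{9228}{15215} = \frac{30334141}{39985020}$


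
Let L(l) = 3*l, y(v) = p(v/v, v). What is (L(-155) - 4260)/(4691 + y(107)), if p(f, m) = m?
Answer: -4725/4798 ≈ -0.98479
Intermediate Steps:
y(v) = v
(L(-155) - 4260)/(4691 + y(107)) = (3*(-155) - 4260)/(4691 + 107) = (-465 - 4260)/4798 = -4725*1/4798 = -4725/4798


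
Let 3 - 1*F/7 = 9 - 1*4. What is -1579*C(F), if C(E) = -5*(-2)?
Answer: -15790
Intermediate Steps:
F = -14 (F = 21 - 7*(9 - 1*4) = 21 - 7*(9 - 4) = 21 - 7*5 = 21 - 35 = -14)
C(E) = 10
-1579*C(F) = -1579*10 = -15790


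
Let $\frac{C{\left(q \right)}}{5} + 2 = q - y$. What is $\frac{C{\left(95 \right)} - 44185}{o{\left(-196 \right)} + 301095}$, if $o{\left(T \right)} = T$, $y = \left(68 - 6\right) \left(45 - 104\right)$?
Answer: $- \frac{25430}{300899} \approx -0.084513$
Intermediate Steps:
$y = -3658$ ($y = 62 \left(-59\right) = -3658$)
$C{\left(q \right)} = 18280 + 5 q$ ($C{\left(q \right)} = -10 + 5 \left(q - -3658\right) = -10 + 5 \left(q + 3658\right) = -10 + 5 \left(3658 + q\right) = -10 + \left(18290 + 5 q\right) = 18280 + 5 q$)
$\frac{C{\left(95 \right)} - 44185}{o{\left(-196 \right)} + 301095} = \frac{\left(18280 + 5 \cdot 95\right) - 44185}{-196 + 301095} = \frac{\left(18280 + 475\right) - 44185}{300899} = \left(18755 - 44185\right) \frac{1}{300899} = \left(-25430\right) \frac{1}{300899} = - \frac{25430}{300899}$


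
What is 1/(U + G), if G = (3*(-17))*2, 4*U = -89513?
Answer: -4/89921 ≈ -4.4483e-5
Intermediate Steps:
U = -89513/4 (U = (¼)*(-89513) = -89513/4 ≈ -22378.)
G = -102 (G = -51*2 = -102)
1/(U + G) = 1/(-89513/4 - 102) = 1/(-89921/4) = -4/89921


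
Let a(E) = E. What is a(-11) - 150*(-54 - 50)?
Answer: 15589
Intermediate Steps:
a(-11) - 150*(-54 - 50) = -11 - 150*(-54 - 50) = -11 - 150*(-104) = -11 + 15600 = 15589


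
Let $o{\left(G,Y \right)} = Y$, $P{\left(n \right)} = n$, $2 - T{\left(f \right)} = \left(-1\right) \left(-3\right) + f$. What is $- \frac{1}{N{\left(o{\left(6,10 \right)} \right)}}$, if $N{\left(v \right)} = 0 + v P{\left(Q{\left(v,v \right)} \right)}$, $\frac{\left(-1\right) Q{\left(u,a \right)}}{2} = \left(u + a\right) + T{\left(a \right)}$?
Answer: $\frac{1}{180} \approx 0.0055556$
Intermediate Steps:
$T{\left(f \right)} = -1 - f$ ($T{\left(f \right)} = 2 - \left(\left(-1\right) \left(-3\right) + f\right) = 2 - \left(3 + f\right) = -1 - f$)
$Q{\left(u,a \right)} = 2 - 2 u$ ($Q{\left(u,a \right)} = - 2 \left(\left(u + a\right) - \left(1 + a\right)\right) = - 2 \left(\left(a + u\right) - \left(1 + a\right)\right) = - 2 \left(-1 + u\right) = 2 - 2 u$)
$N{\left(v \right)} = v \left(2 - 2 v\right)$ ($N{\left(v \right)} = 0 + v \left(2 - 2 v\right) = v \left(2 - 2 v\right)$)
$- \frac{1}{N{\left(o{\left(6,10 \right)} \right)}} = - \frac{1}{2 \cdot 10 \left(1 - 10\right)} = - \frac{1}{2 \cdot 10 \left(-9\right)} = - \frac{1}{-180} = \left(-1\right) \left(- \frac{1}{180}\right) = \frac{1}{180}$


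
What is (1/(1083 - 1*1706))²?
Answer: 1/388129 ≈ 2.5765e-6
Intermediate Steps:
(1/(1083 - 1*1706))² = (1/(1083 - 1706))² = (1/(-623))² = (-1/623)² = 1/388129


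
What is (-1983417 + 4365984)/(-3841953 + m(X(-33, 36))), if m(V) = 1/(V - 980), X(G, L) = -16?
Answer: -2373036732/3826585189 ≈ -0.62014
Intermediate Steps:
m(V) = 1/(-980 + V)
(-1983417 + 4365984)/(-3841953 + m(X(-33, 36))) = (-1983417 + 4365984)/(-3841953 + 1/(-980 - 16)) = 2382567/(-3841953 + 1/(-996)) = 2382567/(-3841953 - 1/996) = 2382567/(-3826585189/996) = 2382567*(-996/3826585189) = -2373036732/3826585189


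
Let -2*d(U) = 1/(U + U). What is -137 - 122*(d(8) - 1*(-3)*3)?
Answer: -19699/16 ≈ -1231.2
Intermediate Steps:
d(U) = -1/(4*U) (d(U) = -1/(2*(U + U)) = -1/(2*U)/2 = -1/(4*U))
-137 - 122*(d(8) - 1*(-3)*3) = -137 - 122*(-¼/8 - 1*(-3)*3) = -137 - 122*(-¼*⅛ + 3*3) = -137 - 122*(-1/32 + 9) = -137 - 122*287/32 = -137 - 17507/16 = -19699/16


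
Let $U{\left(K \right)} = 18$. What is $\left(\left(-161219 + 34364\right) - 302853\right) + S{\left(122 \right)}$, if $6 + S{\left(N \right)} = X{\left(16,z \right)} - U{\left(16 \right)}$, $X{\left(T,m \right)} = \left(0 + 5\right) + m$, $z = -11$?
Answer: $-429738$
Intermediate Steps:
$X{\left(T,m \right)} = 5 + m$
$S{\left(N \right)} = -30$ ($S{\left(N \right)} = -6 + \left(\left(5 - 11\right) - 18\right) = -6 - 24 = -30$)
$\left(\left(-161219 + 34364\right) - 302853\right) + S{\left(122 \right)} = \left(\left(-161219 + 34364\right) - 302853\right) - 30 = \left(-126855 - 302853\right) - 30 = -429708 - 30 = -429738$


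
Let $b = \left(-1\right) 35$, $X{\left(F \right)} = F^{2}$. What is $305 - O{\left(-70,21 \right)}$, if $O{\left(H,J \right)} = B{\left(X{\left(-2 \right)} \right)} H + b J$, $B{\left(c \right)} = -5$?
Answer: $690$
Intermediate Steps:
$b = -35$
$O{\left(H,J \right)} = - 35 J - 5 H$ ($O{\left(H,J \right)} = - 5 H - 35 J = - 35 J - 5 H$)
$305 - O{\left(-70,21 \right)} = 305 - \left(\left(-35\right) 21 - -350\right) = 305 - \left(-735 + 350\right) = 305 - -385 = 305 + 385 = 690$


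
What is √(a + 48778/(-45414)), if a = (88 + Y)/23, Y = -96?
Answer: I*√60927/207 ≈ 1.1924*I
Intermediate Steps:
a = -8/23 (a = (88 - 96)/23 = (1/23)*(-8) = -8/23 ≈ -0.34783)
√(a + 48778/(-45414)) = √(-8/23 + 48778/(-45414)) = √(-8/23 + 48778*(-1/45414)) = √(-8/23 - 29/27) = √(-883/621) = I*√60927/207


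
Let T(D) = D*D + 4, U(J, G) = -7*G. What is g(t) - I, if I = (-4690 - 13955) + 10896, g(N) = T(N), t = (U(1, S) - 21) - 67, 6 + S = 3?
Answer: 12242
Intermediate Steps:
S = -3 (S = -6 + 3 = -3)
T(D) = 4 + D² (T(D) = D² + 4 = 4 + D²)
t = -67 (t = (-7*(-3) - 21) - 67 = (21 - 21) - 67 = 0 - 67 = -67)
g(N) = 4 + N²
I = -7749 (I = -18645 + 10896 = -7749)
g(t) - I = (4 + (-67)²) - 1*(-7749) = (4 + 4489) + 7749 = 4493 + 7749 = 12242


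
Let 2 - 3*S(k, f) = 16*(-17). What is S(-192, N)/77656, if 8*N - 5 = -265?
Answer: 137/116484 ≈ 0.0011761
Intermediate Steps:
N = -65/2 (N = 5/8 + (⅛)*(-265) = 5/8 - 265/8 = -65/2 ≈ -32.500)
S(k, f) = 274/3 (S(k, f) = ⅔ - 16*(-17)/3 = ⅔ - ⅓*(-272) = ⅔ + 272/3 = 274/3)
S(-192, N)/77656 = (274/3)/77656 = (274/3)*(1/77656) = 137/116484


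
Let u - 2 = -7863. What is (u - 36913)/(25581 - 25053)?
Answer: -22387/264 ≈ -84.799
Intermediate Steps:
u = -7861 (u = 2 - 7863 = -7861)
(u - 36913)/(25581 - 25053) = (-7861 - 36913)/(25581 - 25053) = -44774/528 = -44774*1/528 = -22387/264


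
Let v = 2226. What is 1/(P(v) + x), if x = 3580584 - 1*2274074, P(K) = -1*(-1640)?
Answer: 1/1308150 ≈ 7.6444e-7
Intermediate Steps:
P(K) = 1640
x = 1306510 (x = 3580584 - 2274074 = 1306510)
1/(P(v) + x) = 1/(1640 + 1306510) = 1/1308150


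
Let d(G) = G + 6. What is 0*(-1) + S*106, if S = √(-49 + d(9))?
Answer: 106*I*√34 ≈ 618.08*I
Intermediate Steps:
d(G) = 6 + G
S = I*√34 (S = √(-49 + (6 + 9)) = √(-49 + 15) = √(-34) = I*√34 ≈ 5.8309*I)
0*(-1) + S*106 = 0*(-1) + (I*√34)*106 = 0 + 106*I*√34 = 106*I*√34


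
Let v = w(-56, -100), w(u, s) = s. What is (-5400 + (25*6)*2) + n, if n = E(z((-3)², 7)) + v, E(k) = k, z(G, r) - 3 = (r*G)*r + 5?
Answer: -4751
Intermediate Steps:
z(G, r) = 8 + G*r² (z(G, r) = 3 + ((r*G)*r + 5) = 3 + ((G*r)*r + 5) = 3 + (G*r² + 5) = 3 + (5 + G*r²) = 8 + G*r²)
v = -100
n = 349 (n = (8 + (-3)²*7²) - 100 = (8 + 9*49) - 100 = (8 + 441) - 100 = 449 - 100 = 349)
(-5400 + (25*6)*2) + n = (-5400 + (25*6)*2) + 349 = (-5400 + 150*2) + 349 = (-5400 + 300) + 349 = -5100 + 349 = -4751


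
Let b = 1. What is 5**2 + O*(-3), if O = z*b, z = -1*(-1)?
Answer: 22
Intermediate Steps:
z = 1
O = 1 (O = 1*1 = 1)
5**2 + O*(-3) = 5**2 + 1*(-3) = 25 - 3 = 22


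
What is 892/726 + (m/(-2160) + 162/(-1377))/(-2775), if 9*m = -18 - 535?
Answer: 136343090959/110966922000 ≈ 1.2287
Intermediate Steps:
m = -553/9 (m = (-18 - 535)/9 = (1/9)*(-553) = -553/9 ≈ -61.444)
892/726 + (m/(-2160) + 162/(-1377))/(-2775) = 892/726 + (-553/9/(-2160) + 162/(-1377))/(-2775) = 892*(1/726) + (-553/9*(-1/2160) + 162*(-1/1377))*(-1/2775) = 446/363 + (553/19440 - 2/17)*(-1/2775) = 446/363 - 29479/330480*(-1/2775) = 446/363 + 29479/917082000 = 136343090959/110966922000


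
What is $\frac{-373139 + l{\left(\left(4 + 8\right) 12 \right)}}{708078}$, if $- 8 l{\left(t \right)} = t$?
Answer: $- \frac{373157}{708078} \approx -0.527$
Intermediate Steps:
$l{\left(t \right)} = - \frac{t}{8}$
$\frac{-373139 + l{\left(\left(4 + 8\right) 12 \right)}}{708078} = \frac{-373139 - \frac{\left(4 + 8\right) 12}{8}}{708078} = \left(-373139 - \frac{12 \cdot 12}{8}\right) \frac{1}{708078} = \left(-373139 - 18\right) \frac{1}{708078} = \left(-373157\right) \frac{1}{708078} = - \frac{373157}{708078}$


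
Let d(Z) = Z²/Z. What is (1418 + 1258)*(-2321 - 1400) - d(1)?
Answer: -9957397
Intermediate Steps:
d(Z) = Z
(1418 + 1258)*(-2321 - 1400) - d(1) = (1418 + 1258)*(-2321 - 1400) - 1*1 = 2676*(-3721) - 1 = -9957396 - 1 = -9957397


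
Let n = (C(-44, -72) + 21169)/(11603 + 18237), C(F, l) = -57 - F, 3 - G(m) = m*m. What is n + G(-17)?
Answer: -2128271/7460 ≈ -285.29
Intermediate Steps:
G(m) = 3 - m**2 (G(m) = 3 - m*m = 3 - m**2)
n = 5289/7460 (n = ((-57 - 1*(-44)) + 21169)/(11603 + 18237) = ((-57 + 44) + 21169)/29840 = (-13 + 21169)*(1/29840) = 21156*(1/29840) = 5289/7460 ≈ 0.70898)
n + G(-17) = 5289/7460 + (3 - 1*(-17)**2) = 5289/7460 + (3 - 1*289) = 5289/7460 + (3 - 289) = 5289/7460 - 286 = -2128271/7460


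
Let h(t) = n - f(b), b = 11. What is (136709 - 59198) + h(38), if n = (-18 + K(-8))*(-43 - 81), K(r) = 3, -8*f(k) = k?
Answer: 634979/8 ≈ 79372.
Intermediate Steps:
f(k) = -k/8
n = 1860 (n = (-18 + 3)*(-43 - 81) = -15*(-124) = 1860)
h(t) = 14891/8 (h(t) = 1860 - (-1)*11/8 = 1860 - 1*(-11/8) = 1860 + 11/8 = 14891/8)
(136709 - 59198) + h(38) = (136709 - 59198) + 14891/8 = 77511 + 14891/8 = 634979/8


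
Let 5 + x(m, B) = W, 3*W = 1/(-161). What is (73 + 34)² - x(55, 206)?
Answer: 5532283/483 ≈ 11454.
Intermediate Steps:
W = -1/483 (W = (⅓)/(-161) = (⅓)*(-1/161) = -1/483 ≈ -0.0020704)
x(m, B) = -2416/483 (x(m, B) = -5 - 1/483 = -2416/483)
(73 + 34)² - x(55, 206) = (73 + 34)² - 1*(-2416/483) = 107² + 2416/483 = 11449 + 2416/483 = 5532283/483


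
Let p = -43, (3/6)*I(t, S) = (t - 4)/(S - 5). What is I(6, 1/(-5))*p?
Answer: 430/13 ≈ 33.077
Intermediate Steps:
I(t, S) = 2*(-4 + t)/(-5 + S) (I(t, S) = 2*((t - 4)/(S - 5)) = 2*((-4 + t)/(-5 + S)) = 2*(-4 + t)/(-5 + S))
I(6, 1/(-5))*p = (2*(-4 + 6)/(-5 + 1/(-5)))*(-43) = (2*2/(-5 - ⅕))*(-43) = (2*2/(-26/5))*(-43) = (2*(-5/26)*2)*(-43) = -10/13*(-43) = 430/13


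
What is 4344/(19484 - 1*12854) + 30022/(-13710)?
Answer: -2324827/1514955 ≈ -1.5346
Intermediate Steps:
4344/(19484 - 1*12854) + 30022/(-13710) = 4344/(19484 - 12854) + 30022*(-1/13710) = 4344/6630 - 15011/6855 = 4344*(1/6630) - 15011/6855 = 724/1105 - 15011/6855 = -2324827/1514955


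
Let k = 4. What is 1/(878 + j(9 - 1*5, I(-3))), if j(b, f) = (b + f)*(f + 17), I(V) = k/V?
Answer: 9/8278 ≈ 0.0010872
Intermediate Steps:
I(V) = 4/V
j(b, f) = (17 + f)*(b + f) (j(b, f) = (b + f)*(17 + f) = (17 + f)*(b + f))
1/(878 + j(9 - 1*5, I(-3))) = 1/(878 + ((4/(-3))² + 17*(9 - 1*5) + 17*(4/(-3)) + (9 - 1*5)*(4/(-3)))) = 1/(878 + ((4*(-⅓))² + 17*(9 - 5) + 17*(4*(-⅓)) + (9 - 5)*(4*(-⅓)))) = 1/(878 + ((-4/3)² + 17*4 + 17*(-4/3) + 4*(-4/3))) = 1/(878 + (16/9 + 68 - 68/3 - 16/3)) = 1/(878 + 376/9) = 1/(8278/9) = 9/8278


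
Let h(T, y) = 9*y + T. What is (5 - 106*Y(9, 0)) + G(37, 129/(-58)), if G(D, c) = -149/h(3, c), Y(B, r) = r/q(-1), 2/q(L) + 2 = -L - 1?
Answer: 13577/987 ≈ 13.756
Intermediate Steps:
q(L) = 2/(-3 - L) (q(L) = 2/(-2 + (-L - 1)) = 2/(-2 + (-1 - L)) = 2/(-3 - L))
h(T, y) = T + 9*y
Y(B, r) = -r (Y(B, r) = r/((-2/(3 - 1))) = r/((-2/2)) = r/((-2*½)) = r/(-1) = r*(-1) = -r)
G(D, c) = -149/(3 + 9*c)
(5 - 106*Y(9, 0)) + G(37, 129/(-58)) = (5 - (-106)*0) - 149/(3 + 9*(129/(-58))) = (5 - 106*0) - 149/(3 + 9*(129*(-1/58))) = (5 + 0) - 149/(3 + 9*(-129/58)) = 5 - 149/(3 - 1161/58) = 5 - 149/(-987/58) = 5 - 149*(-58/987) = 5 + 8642/987 = 13577/987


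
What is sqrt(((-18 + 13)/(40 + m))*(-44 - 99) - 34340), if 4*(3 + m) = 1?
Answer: 30*I*sqrt(846618)/149 ≈ 185.26*I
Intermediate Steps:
m = -11/4 (m = -3 + (1/4)*1 = -3 + 1/4 = -11/4 ≈ -2.7500)
sqrt(((-18 + 13)/(40 + m))*(-44 - 99) - 34340) = sqrt(((-18 + 13)/(40 - 11/4))*(-44 - 99) - 34340) = sqrt(-5/149/4*(-143) - 34340) = sqrt(-5*4/149*(-143) - 34340) = sqrt(-20/149*(-143) - 34340) = sqrt(2860/149 - 34340) = sqrt(-5113800/149) = 30*I*sqrt(846618)/149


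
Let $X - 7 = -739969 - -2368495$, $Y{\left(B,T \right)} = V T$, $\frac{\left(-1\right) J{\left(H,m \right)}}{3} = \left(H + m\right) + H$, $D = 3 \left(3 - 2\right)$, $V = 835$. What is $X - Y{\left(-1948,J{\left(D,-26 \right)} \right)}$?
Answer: $1578433$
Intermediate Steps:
$D = 3$ ($D = 3 \cdot 1 = 3$)
$J{\left(H,m \right)} = - 6 H - 3 m$ ($J{\left(H,m \right)} = - 3 \left(\left(H + m\right) + H\right) = - 3 \left(m + 2 H\right) = - 6 H - 3 m$)
$Y{\left(B,T \right)} = 835 T$
$X = 1628533$ ($X = 7 - -1628526 = 7 + \left(-739969 + 2368495\right) = 7 + 1628526 = 1628533$)
$X - Y{\left(-1948,J{\left(D,-26 \right)} \right)} = 1628533 - 835 \left(\left(-6\right) 3 - -78\right) = 1628533 - 835 \left(-18 + 78\right) = 1628533 - 835 \cdot 60 = 1628533 - 50100 = 1578433$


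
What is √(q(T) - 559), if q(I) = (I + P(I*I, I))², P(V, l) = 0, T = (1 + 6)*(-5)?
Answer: 3*√74 ≈ 25.807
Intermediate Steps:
T = -35 (T = 7*(-5) = -35)
q(I) = I² (q(I) = (I + 0)² = I²)
√(q(T) - 559) = √((-35)² - 559) = √(1225 - 559) = √666 = 3*√74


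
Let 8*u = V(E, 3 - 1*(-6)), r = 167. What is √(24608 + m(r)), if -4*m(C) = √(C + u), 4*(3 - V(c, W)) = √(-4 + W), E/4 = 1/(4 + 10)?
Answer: √(1574912 - 2*√2*√(5356 - √5))/8 ≈ 156.86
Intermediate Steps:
E = 2/7 (E = 4/(4 + 10) = 4/14 = 4*(1/14) = 2/7 ≈ 0.28571)
V(c, W) = 3 - √(-4 + W)/4
u = 3/8 - √5/32 (u = (3 - √(-4 + (3 - 1*(-6)))/4)/8 = (3 - √(-4 + (3 + 6))/4)/8 = (3 - √(-4 + 9)/4)/8 = (3 - √5/4)/8 = 3/8 - √5/32 ≈ 0.30512)
m(C) = -√(3/8 + C - √5/32)/4 (m(C) = -√(C + (3/8 - √5/32))/4 = -√(3/8 + C - √5/32)/4)
√(24608 + m(r)) = √(24608 - √(24 - 2*√5 + 64*167)/32) = √(24608 - √(24 - 2*√5 + 10688)/32) = √(24608 - √(10712 - 2*√5)/32)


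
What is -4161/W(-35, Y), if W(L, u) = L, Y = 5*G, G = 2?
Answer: 4161/35 ≈ 118.89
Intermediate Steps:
Y = 10 (Y = 5*2 = 10)
-4161/W(-35, Y) = -4161/(-35) = -4161*(-1/35) = 4161/35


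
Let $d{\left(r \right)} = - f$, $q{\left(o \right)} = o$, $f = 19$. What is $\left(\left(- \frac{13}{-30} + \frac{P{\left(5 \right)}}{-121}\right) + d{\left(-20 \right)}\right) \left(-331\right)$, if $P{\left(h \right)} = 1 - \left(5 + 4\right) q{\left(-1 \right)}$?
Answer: $\frac{22407707}{3630} \approx 6172.9$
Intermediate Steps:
$d{\left(r \right)} = -19$ ($d{\left(r \right)} = \left(-1\right) 19 = -19$)
$P{\left(h \right)} = 10$ ($P{\left(h \right)} = 1 - \left(5 + 4\right) \left(-1\right) = 1 - 9 \left(-1\right) = 1 - -9 = 1 + 9 = 10$)
$\left(\left(- \frac{13}{-30} + \frac{P{\left(5 \right)}}{-121}\right) + d{\left(-20 \right)}\right) \left(-331\right) = \left(\left(- \frac{13}{-30} + \frac{10}{-121}\right) - 19\right) \left(-331\right) = \left(\left(\left(-13\right) \left(- \frac{1}{30}\right) + 10 \left(- \frac{1}{121}\right)\right) - 19\right) \left(-331\right) = \left(\left(\frac{13}{30} - \frac{10}{121}\right) - 19\right) \left(-331\right) = \left(\frac{1273}{3630} - 19\right) \left(-331\right) = \left(- \frac{67697}{3630}\right) \left(-331\right) = \frac{22407707}{3630}$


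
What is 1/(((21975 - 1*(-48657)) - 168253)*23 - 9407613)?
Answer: -1/11652896 ≈ -8.5816e-8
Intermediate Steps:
1/(((21975 - 1*(-48657)) - 168253)*23 - 9407613) = 1/(((21975 + 48657) - 168253)*23 - 9407613) = 1/((70632 - 168253)*23 - 9407613) = 1/(-97621*23 - 9407613) = 1/(-2245283 - 9407613) = 1/(-11652896) = -1/11652896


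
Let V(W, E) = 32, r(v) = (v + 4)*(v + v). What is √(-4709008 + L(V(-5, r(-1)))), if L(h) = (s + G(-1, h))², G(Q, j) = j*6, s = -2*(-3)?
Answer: 2*I*√1167451 ≈ 2161.0*I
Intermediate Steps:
s = 6
G(Q, j) = 6*j
r(v) = 2*v*(4 + v) (r(v) = (4 + v)*(2*v) = 2*v*(4 + v))
L(h) = (6 + 6*h)²
√(-4709008 + L(V(-5, r(-1)))) = √(-4709008 + 36*(1 + 32)²) = √(-4709008 + 36*33²) = √(-4709008 + 36*1089) = √(-4709008 + 39204) = √(-4669804) = 2*I*√1167451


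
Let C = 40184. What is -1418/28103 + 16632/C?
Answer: 51303523/141161369 ≈ 0.36344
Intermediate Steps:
-1418/28103 + 16632/C = -1418/28103 + 16632/40184 = -1418*1/28103 + 16632*(1/40184) = -1418/28103 + 2079/5023 = 51303523/141161369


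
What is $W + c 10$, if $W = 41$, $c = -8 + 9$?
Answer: $51$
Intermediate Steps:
$c = 1$
$W + c 10 = 41 + 1 \cdot 10 = 41 + 10 = 51$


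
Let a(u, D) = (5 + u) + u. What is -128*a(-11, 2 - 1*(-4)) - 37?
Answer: 2139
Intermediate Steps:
a(u, D) = 5 + 2*u
-128*a(-11, 2 - 1*(-4)) - 37 = -128*(5 + 2*(-11)) - 37 = -128*(5 - 22) - 37 = -128*(-17) - 37 = 2176 - 37 = 2139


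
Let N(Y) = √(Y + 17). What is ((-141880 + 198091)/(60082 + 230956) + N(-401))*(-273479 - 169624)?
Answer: -24907262733/291038 - 3544824*I*√6 ≈ -85581.0 - 8.683e+6*I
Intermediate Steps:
N(Y) = √(17 + Y)
((-141880 + 198091)/(60082 + 230956) + N(-401))*(-273479 - 169624) = ((-141880 + 198091)/(60082 + 230956) + √(17 - 401))*(-273479 - 169624) = (56211/291038 + √(-384))*(-443103) = (56211*(1/291038) + 8*I*√6)*(-443103) = (56211/291038 + 8*I*√6)*(-443103) = -24907262733/291038 - 3544824*I*√6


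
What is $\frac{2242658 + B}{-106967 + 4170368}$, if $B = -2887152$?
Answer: $- \frac{644494}{4063401} \approx -0.15861$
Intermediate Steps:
$\frac{2242658 + B}{-106967 + 4170368} = \frac{2242658 - 2887152}{-106967 + 4170368} = - \frac{644494}{4063401}$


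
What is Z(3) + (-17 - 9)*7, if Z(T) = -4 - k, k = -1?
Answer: -185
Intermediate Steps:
Z(T) = -3 (Z(T) = -4 - 1*(-1) = -4 + 1 = -3)
Z(3) + (-17 - 9)*7 = -3 + (-17 - 9)*7 = -3 - 26*7 = -3 - 182 = -185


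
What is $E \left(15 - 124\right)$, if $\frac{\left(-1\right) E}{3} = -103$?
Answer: $-33681$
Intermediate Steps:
$E = 309$ ($E = \left(-3\right) \left(-103\right) = 309$)
$E \left(15 - 124\right) = 309 \left(15 - 124\right) = 309 \left(-109\right) = -33681$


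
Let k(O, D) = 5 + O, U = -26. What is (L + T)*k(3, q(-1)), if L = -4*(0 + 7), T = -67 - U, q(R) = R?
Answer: -552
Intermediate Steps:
T = -41 (T = -67 - 1*(-26) = -67 + 26 = -41)
L = -28 (L = -4*7 = -28)
(L + T)*k(3, q(-1)) = (-28 - 41)*(5 + 3) = -69*8 = -552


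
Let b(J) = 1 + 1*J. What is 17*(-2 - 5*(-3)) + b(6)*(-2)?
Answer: 207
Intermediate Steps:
b(J) = 1 + J
17*(-2 - 5*(-3)) + b(6)*(-2) = 17*(-2 - 5*(-3)) + (1 + 6)*(-2) = 17*(-2 + 15) + 7*(-2) = 17*13 - 14 = 221 - 14 = 207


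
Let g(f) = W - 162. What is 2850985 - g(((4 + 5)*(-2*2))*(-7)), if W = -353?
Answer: 2851500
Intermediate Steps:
g(f) = -515 (g(f) = -353 - 162 = -515)
2850985 - g(((4 + 5)*(-2*2))*(-7)) = 2850985 - 1*(-515) = 2850985 + 515 = 2851500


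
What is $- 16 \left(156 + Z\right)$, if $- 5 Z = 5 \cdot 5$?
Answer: $-2416$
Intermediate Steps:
$Z = -5$ ($Z = - \frac{5 \cdot 5}{5} = \left(- \frac{1}{5}\right) 25 = -5$)
$- 16 \left(156 + Z\right) = - 16 \left(156 - 5\right) = \left(-16\right) 151 = -2416$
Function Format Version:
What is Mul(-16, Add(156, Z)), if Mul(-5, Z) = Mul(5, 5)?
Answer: -2416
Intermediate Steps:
Z = -5 (Z = Mul(Rational(-1, 5), Mul(5, 5)) = Mul(Rational(-1, 5), 25) = -5)
Mul(-16, Add(156, Z)) = Mul(-16, Add(156, -5)) = Mul(-16, 151) = -2416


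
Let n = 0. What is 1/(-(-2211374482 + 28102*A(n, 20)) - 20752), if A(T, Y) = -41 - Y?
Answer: 1/2213067952 ≈ 4.5186e-10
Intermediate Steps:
1/(-(-2211374482 + 28102*A(n, 20)) - 20752) = 1/(-(-2212526664 - 562040) - 20752) = 1/(-28102/(1/(-78691 + (-41 - 20))) - 20752) = 1/(-28102/(1/(-78691 - 61)) - 20752) = 1/(-28102/(1/(-78752)) - 20752) = 1/(-28102/(-1/78752) - 20752) = 1/(-28102*(-78752) - 20752) = 1/(2213088704 - 20752) = 1/2213067952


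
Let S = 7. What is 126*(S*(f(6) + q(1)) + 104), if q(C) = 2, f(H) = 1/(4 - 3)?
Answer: 15750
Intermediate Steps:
f(H) = 1 (f(H) = 1/1 = 1)
126*(S*(f(6) + q(1)) + 104) = 126*(7*(1 + 2) + 104) = 126*(7*3 + 104) = 126*(21 + 104) = 126*125 = 15750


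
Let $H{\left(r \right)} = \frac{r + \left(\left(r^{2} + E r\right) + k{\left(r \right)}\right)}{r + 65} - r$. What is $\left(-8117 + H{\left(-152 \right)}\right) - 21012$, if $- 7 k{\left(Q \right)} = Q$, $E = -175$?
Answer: $- \frac{5998003}{203} \approx -29547.0$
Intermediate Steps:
$k{\left(Q \right)} = - \frac{Q}{7}$
$H{\left(r \right)} = - r + \frac{r^{2} - \frac{1219 r}{7}}{65 + r}$ ($H{\left(r \right)} = \frac{r - \left(- r^{2} + \frac{1226 r}{7}\right)}{r + 65} - r = \frac{r + \left(r^{2} - \frac{1226 r}{7}\right)}{65 + r} - r = \frac{r^{2} - \frac{1219 r}{7}}{65 + r} - r = - r + \frac{r^{2} - \frac{1219 r}{7}}{65 + r}$)
$\left(-8117 + H{\left(-152 \right)}\right) - 21012 = \left(-8117 - - \frac{254448}{455 + 7 \left(-152\right)}\right) - 21012 = \left(-8117 - - \frac{254448}{455 - 1064}\right) - 21012 = \left(-8117 - - \frac{254448}{-609}\right) - 21012 = \left(-8117 - \left(-254448\right) \left(- \frac{1}{609}\right)\right) - 21012 = \left(-8117 - \frac{84816}{203}\right) - 21012 = - \frac{1732567}{203} - 21012 = - \frac{5998003}{203}$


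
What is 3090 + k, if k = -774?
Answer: 2316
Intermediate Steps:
3090 + k = 3090 - 774 = 2316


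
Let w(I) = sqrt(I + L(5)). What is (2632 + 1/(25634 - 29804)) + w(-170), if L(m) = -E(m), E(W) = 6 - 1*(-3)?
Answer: 10975439/4170 + I*sqrt(179) ≈ 2632.0 + 13.379*I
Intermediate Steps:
E(W) = 9 (E(W) = 6 + 3 = 9)
L(m) = -9 (L(m) = -1*9 = -9)
w(I) = sqrt(-9 + I) (w(I) = sqrt(I - 9) = sqrt(-9 + I))
(2632 + 1/(25634 - 29804)) + w(-170) = (2632 + 1/(25634 - 29804)) + sqrt(-9 - 170) = (2632 + 1/(-4170)) + sqrt(-179) = (2632 - 1/4170) + I*sqrt(179) = 10975439/4170 + I*sqrt(179)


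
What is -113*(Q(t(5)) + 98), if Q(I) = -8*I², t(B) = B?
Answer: 11526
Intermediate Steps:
-113*(Q(t(5)) + 98) = -113*(-8*5² + 98) = -113*(-8*25 + 98) = -113*(-200 + 98) = -113*(-102) = 11526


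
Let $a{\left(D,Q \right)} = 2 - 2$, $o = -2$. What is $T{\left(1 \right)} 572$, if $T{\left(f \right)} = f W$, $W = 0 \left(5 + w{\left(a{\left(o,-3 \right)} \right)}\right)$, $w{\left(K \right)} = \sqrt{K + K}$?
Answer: $0$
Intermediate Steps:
$a{\left(D,Q \right)} = 0$
$w{\left(K \right)} = \sqrt{2} \sqrt{K}$ ($w{\left(K \right)} = \sqrt{2 K} = \sqrt{2} \sqrt{K}$)
$W = 0$ ($W = 0 \left(5 + \sqrt{2} \sqrt{0}\right) = 0 \left(5 + \sqrt{2} \cdot 0\right) = 0 \left(5 + 0\right) = 0 \cdot 5 = 0$)
$T{\left(f \right)} = 0$ ($T{\left(f \right)} = f 0 = 0$)
$T{\left(1 \right)} 572 = 0 \cdot 572 = 0$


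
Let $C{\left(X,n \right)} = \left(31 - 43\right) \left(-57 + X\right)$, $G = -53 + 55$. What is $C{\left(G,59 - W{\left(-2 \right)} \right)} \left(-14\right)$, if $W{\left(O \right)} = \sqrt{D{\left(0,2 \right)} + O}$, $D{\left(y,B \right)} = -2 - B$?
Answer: $-9240$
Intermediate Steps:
$W{\left(O \right)} = \sqrt{-4 + O}$ ($W{\left(O \right)} = \sqrt{\left(-2 - 2\right) + O} = \sqrt{-4 + O}$)
$G = 2$
$C{\left(X,n \right)} = 684 - 12 X$ ($C{\left(X,n \right)} = - 12 \left(-57 + X\right) = 684 - 12 X$)
$C{\left(G,59 - W{\left(-2 \right)} \right)} \left(-14\right) = \left(684 - 24\right) \left(-14\right) = 660 \left(-14\right) = -9240$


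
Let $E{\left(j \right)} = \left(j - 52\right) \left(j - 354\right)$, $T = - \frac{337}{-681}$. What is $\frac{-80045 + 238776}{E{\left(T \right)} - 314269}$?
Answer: $- \frac{73613247291}{137301855434} \approx -0.53614$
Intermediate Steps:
$T = \frac{337}{681}$ ($T = \left(-337\right) \left(- \frac{1}{681}\right) = \frac{337}{681} \approx 0.49486$)
$E{\left(j \right)} = \left(-354 + j\right) \left(-52 + j\right)$ ($E{\left(j \right)} = \left(-52 + j\right) \left(-354 + j\right) = \left(-354 + j\right) \left(-52 + j\right)$)
$\frac{-80045 + 238776}{E{\left(T \right)} - 314269} = \frac{-80045 + 238776}{\left(18408 + \left(\frac{337}{681}\right)^{2} - \frac{136822}{681}\right) - 314269} = \frac{158731}{\left(18408 + \frac{113569}{463761} - \frac{136822}{681}\right) - 314269} = \frac{158731}{\frac{8443850275}{463761} - 314269} = \frac{158731}{- \frac{137301855434}{463761}} = 158731 \left(- \frac{463761}{137301855434}\right) = - \frac{73613247291}{137301855434}$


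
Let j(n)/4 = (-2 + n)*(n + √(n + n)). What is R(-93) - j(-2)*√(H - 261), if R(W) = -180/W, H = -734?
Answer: 60/31 + 32*I*√995*(-1 + I) ≈ -1007.5 - 1009.4*I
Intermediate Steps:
j(n) = 4*(-2 + n)*(n + √2*√n) (j(n) = 4*((-2 + n)*(n + √(n + n))) = 4*((-2 + n)*(n + √(2*n))) = 4*((-2 + n)*(n + √2*√n)) = 4*(-2 + n)*(n + √2*√n))
R(-93) - j(-2)*√(H - 261) = -180/(-93) - (-8*(-2) + 4*(-2)² - 8*√2*√(-2) + 4*√2*(-2)^(3/2))*√(-734 - 261) = -180*(-1/93) - (16 + 4*4 - 8*√2*I*√2 + 4*√2*(-2*I*√2))*√(-995) = 60/31 - (16 + 16 - 16*I - 16*I)*I*√995 = 60/31 - (32 - 32*I)*I*√995 = 60/31 - I*√995*(32 - 32*I)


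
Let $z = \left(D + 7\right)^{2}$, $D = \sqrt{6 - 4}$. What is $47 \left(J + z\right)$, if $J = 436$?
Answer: $22889 + 658 \sqrt{2} \approx 23820.0$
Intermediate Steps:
$D = \sqrt{2} \approx 1.4142$
$z = \left(7 + \sqrt{2}\right)^{2}$ ($z = \left(\sqrt{2} + 7\right)^{2} = \left(7 + \sqrt{2}\right)^{2} \approx 70.799$)
$47 \left(J + z\right) = 47 \left(436 + \left(7 + \sqrt{2}\right)^{2}\right) = 20492 + 47 \left(7 + \sqrt{2}\right)^{2}$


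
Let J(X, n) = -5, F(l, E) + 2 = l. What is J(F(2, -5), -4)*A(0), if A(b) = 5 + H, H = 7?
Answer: -60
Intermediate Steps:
A(b) = 12 (A(b) = 5 + 7 = 12)
F(l, E) = -2 + l
J(F(2, -5), -4)*A(0) = -5*12 = -60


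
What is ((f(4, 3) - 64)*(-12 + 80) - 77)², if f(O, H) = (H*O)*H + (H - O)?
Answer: 4198401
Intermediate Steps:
f(O, H) = H - O + O*H² (f(O, H) = O*H² + (H - O) = H - O + O*H²)
((f(4, 3) - 64)*(-12 + 80) - 77)² = (((3 - 1*4 + 4*3²) - 64)*(-12 + 80) - 77)² = (((3 - 4 + 4*9) - 64)*68 - 77)² = (((3 - 4 + 36) - 64)*68 - 77)² = ((35 - 64)*68 - 77)² = (-29*68 - 77)² = (-1972 - 77)² = (-2049)² = 4198401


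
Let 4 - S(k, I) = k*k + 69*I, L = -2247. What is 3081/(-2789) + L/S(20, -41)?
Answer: -4587652/2261879 ≈ -2.0282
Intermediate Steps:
S(k, I) = 4 - k² - 69*I (S(k, I) = 4 - (k*k + 69*I) = 4 - (k² + 69*I) = 4 + (-k² - 69*I) = 4 - k² - 69*I)
3081/(-2789) + L/S(20, -41) = 3081/(-2789) - 2247/(4 - 1*20² - 69*(-41)) = 3081*(-1/2789) - 2247/(4 - 1*400 + 2829) = -3081/2789 - 2247/(4 - 400 + 2829) = -3081/2789 - 2247/2433 = -3081/2789 - 2247*1/2433 = -3081/2789 - 749/811 = -4587652/2261879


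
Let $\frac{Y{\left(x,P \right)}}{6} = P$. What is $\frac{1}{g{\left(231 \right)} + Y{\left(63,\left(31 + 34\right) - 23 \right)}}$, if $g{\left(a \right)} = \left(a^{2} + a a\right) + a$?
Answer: $\frac{1}{107205} \approx 9.3279 \cdot 10^{-6}$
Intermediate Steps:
$Y{\left(x,P \right)} = 6 P$
$g{\left(a \right)} = a + 2 a^{2}$ ($g{\left(a \right)} = \left(a^{2} + a^{2}\right) + a = 2 a^{2} + a = a + 2 a^{2}$)
$\frac{1}{g{\left(231 \right)} + Y{\left(63,\left(31 + 34\right) - 23 \right)}} = \frac{1}{231 \left(1 + 2 \cdot 231\right) + 6 \left(\left(31 + 34\right) - 23\right)} = \frac{1}{231 \left(1 + 462\right) + 6 \left(65 - 23\right)} = \frac{1}{231 \cdot 463 + 6 \cdot 42} = \frac{1}{106953 + 252} = \frac{1}{107205}$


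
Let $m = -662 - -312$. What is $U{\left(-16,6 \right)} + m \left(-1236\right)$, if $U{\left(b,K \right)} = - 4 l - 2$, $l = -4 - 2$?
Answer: $432622$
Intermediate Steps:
$l = -6$ ($l = -4 - 2 = -6$)
$U{\left(b,K \right)} = 22$ ($U{\left(b,K \right)} = \left(-4\right) \left(-6\right) - 2 = 24 - 2 = 22$)
$m = -350$ ($m = -662 + 312 = -350$)
$U{\left(-16,6 \right)} + m \left(-1236\right) = 22 - -432600 = 22 + 432600 = 432622$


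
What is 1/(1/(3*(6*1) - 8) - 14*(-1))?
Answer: 10/141 ≈ 0.070922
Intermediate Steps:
1/(1/(3*(6*1) - 8) - 14*(-1)) = 1/(1/(3*6 - 8) + 14) = 1/(1/(18 - 8) + 14) = 1/(1/10 + 14) = 1/(⅒ + 14) = 1/(141/10) = 10/141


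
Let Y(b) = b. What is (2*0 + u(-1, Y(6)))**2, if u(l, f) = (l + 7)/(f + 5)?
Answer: 36/121 ≈ 0.29752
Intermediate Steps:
u(l, f) = (7 + l)/(5 + f)
(2*0 + u(-1, Y(6)))**2 = (2*0 + (7 - 1)/(5 + 6))**2 = (0 + 6/11)**2 = (6/11)**2 = 36/121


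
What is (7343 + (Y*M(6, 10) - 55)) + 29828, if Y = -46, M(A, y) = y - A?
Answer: 36932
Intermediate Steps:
(7343 + (Y*M(6, 10) - 55)) + 29828 = (7343 + (-46*(10 - 1*6) - 55)) + 29828 = (7343 + (-46*(10 - 6) - 55)) + 29828 = (7343 + (-46*4 - 55)) + 29828 = (7343 + (-184 - 55)) + 29828 = (7343 - 239) + 29828 = 7104 + 29828 = 36932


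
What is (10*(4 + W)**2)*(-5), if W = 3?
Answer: -2450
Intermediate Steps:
(10*(4 + W)**2)*(-5) = (10*(4 + 3)**2)*(-5) = (10*7**2)*(-5) = (10*49)*(-5) = 490*(-5) = -2450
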